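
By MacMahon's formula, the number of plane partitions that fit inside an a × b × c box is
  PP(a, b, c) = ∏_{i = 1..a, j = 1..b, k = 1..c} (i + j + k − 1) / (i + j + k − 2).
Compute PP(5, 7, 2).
PP(5, 7, 2) = 169884

Evaluate the triple product over i = 1..5, j = 1..7, k = 1..2. The factors are (2/1) · (3/2) · (3/2) · (4/3) · (4/3) · (5/4) · (5/4) · (6/5) · … (70 factors total). The numerators and denominators telescope so the product is an integer; carrying out the multiplication exactly gives PP(5, 7, 2) = 169884.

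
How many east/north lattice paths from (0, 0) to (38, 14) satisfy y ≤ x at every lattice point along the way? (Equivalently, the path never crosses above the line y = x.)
Number of paths = 1133952785000

By the reflection principle (André's argument), the number of monotone paths to (38, 14) with n ≤ m that never go above y = x is C(52, 38) − C(52, 39) = 1768966344600 − 635013559600 = 1133952785000.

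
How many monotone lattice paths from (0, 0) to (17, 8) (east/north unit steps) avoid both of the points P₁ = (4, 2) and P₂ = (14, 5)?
Number of paths = 527835

Inclusion–exclusion. Total paths: C(25, 17) = 1081575. Through P₁: C(6, 4)·C(19, 13) = 406980. Through P₂: C(19, 14)·C(6, 3) = 232560. Since P₁ is strictly southwest of P₂, a monotone path through both must visit P₁ then P₂; paths through both = C(6, 4)·C(13, 10)·C(6, 3) = 85800. Avoid both = 1081575 − 406980 − 232560 + 85800 = 527835.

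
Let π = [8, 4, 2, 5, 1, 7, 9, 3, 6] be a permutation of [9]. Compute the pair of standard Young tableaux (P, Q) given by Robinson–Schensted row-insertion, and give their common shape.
P = [1, 3, 6, 9] / [2, 5, 7] / [4] / [8];  Q = [1, 4, 6, 7] / [2, 8, 9] / [3] / [5];  common shape = (4, 3, 1, 1)

Row-insert the values π_1, π_2, … into P one at a time, bumping the leftmost entry strictly greater than the inserted value down to the next row. The recording tableau Q records, in position (i, j), the step at which that cell was added to P.
  Insert 8 (step 1): P = [8];  Q = [1]
  Insert 4 (step 2): P = [4] / [8];  Q = [1] / [2]
  Insert 2 (step 3): P = [2] / [4] / [8];  Q = [1] / [2] / [3]
  Insert 5 (step 4): P = [2, 5] / [4] / [8];  Q = [1, 4] / [2] / [3]
  Insert 1 (step 5): P = [1, 5] / [2] / [4] / [8];  Q = [1, 4] / [2] / [3] / [5]
  Insert 7 (step 6): P = [1, 5, 7] / [2] / [4] / [8];  Q = [1, 4, 6] / [2] / [3] / [5]
  Insert 9 (step 7): P = [1, 5, 7, 9] / [2] / [4] / [8];  Q = [1, 4, 6, 7] / [2] / [3] / [5]
  Insert 3 (step 8): P = [1, 3, 7, 9] / [2, 5] / [4] / [8];  Q = [1, 4, 6, 7] / [2, 8] / [3] / [5]
  Insert 6 (step 9): P = [1, 3, 6, 9] / [2, 5, 7] / [4] / [8];  Q = [1, 4, 6, 7] / [2, 8, 9] / [3] / [5]
Final shape: (4, 3, 1, 1).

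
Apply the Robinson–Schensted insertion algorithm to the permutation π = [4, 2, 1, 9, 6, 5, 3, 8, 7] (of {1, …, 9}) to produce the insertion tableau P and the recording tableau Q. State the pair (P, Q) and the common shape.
P = [1, 3, 7] / [2, 5, 8] / [4, 6] / [9];  Q = [1, 4, 8] / [2, 5, 9] / [3, 6] / [7];  common shape = (3, 3, 2, 1)

Row-insert the values π_1, π_2, … into P one at a time, bumping the leftmost entry strictly greater than the inserted value down to the next row. The recording tableau Q records, in position (i, j), the step at which that cell was added to P.
  Insert 4 (step 1): P = [4];  Q = [1]
  Insert 2 (step 2): P = [2] / [4];  Q = [1] / [2]
  Insert 1 (step 3): P = [1] / [2] / [4];  Q = [1] / [2] / [3]
  Insert 9 (step 4): P = [1, 9] / [2] / [4];  Q = [1, 4] / [2] / [3]
  Insert 6 (step 5): P = [1, 6] / [2, 9] / [4];  Q = [1, 4] / [2, 5] / [3]
  Insert 5 (step 6): P = [1, 5] / [2, 6] / [4, 9];  Q = [1, 4] / [2, 5] / [3, 6]
  Insert 3 (step 7): P = [1, 3] / [2, 5] / [4, 6] / [9];  Q = [1, 4] / [2, 5] / [3, 6] / [7]
  Insert 8 (step 8): P = [1, 3, 8] / [2, 5] / [4, 6] / [9];  Q = [1, 4, 8] / [2, 5] / [3, 6] / [7]
  Insert 7 (step 9): P = [1, 3, 7] / [2, 5, 8] / [4, 6] / [9];  Q = [1, 4, 8] / [2, 5, 9] / [3, 6] / [7]
Final shape: (3, 3, 2, 1).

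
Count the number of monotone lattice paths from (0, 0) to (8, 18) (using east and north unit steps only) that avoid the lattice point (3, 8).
Number of paths = 1066780

Total paths from (0, 0) to (8, 18): C(26, 8) = 1562275. Paths through (3, 8): (paths (0, 0) → (3, 8)) × (paths (3, 8) → (8, 18)) = C(11, 3) · C(15, 5) = 165 · 3003 = 495495. Avoidance count = 1562275 − 495495 = 1066780.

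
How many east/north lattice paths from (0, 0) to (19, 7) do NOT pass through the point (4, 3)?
Number of paths = 522140

Total paths from (0, 0) to (19, 7): C(26, 19) = 657800. Paths through (4, 3): (paths (0, 0) → (4, 3)) × (paths (4, 3) → (19, 7)) = C(7, 4) · C(19, 15) = 35 · 3876 = 135660. Avoidance count = 657800 − 135660 = 522140.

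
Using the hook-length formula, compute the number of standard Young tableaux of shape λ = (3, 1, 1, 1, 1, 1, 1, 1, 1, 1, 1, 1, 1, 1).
# SYT of shape (3, 1, 1, 1, 1, 1, 1, 1, 1, 1, 1, 1, 1, 1) = 105

Hook-length formula: f^λ = n! / Π hook(c), product over all cells c of the Young diagram. For λ = (3, 1, 1, 1, 1, 1, 1, 1, 1, 1, 1, 1, 1, 1), n = 16 boxes. Hook lengths by row (left-to-right, top-to-bottom): [16, 2, 1]; [13]; [12]; [11]; [10]; [9]; [8]; [7]; [6]; [5]; [4]; [3]; [2]; [1]. Product of hooks = 199264665600. So f^λ = 16! / 199264665600 = 20922789888000 / 199264665600 = 105.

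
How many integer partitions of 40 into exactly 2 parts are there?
p(40, 2 parts) = 20

Partitions of n into exactly k parts are in bijection with partitions of n − k into at most k parts (subtract 1 from each part). So p(40, exactly 2) = p(38, parts ≤ 2). Computing via the recurrence p(m, j) = p(m, j−1) + p(m−j, j) gives 20.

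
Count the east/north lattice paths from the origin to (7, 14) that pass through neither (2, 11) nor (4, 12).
Number of paths = 96052

Inclusion–exclusion. Total paths: C(21, 7) = 116280. Through P₁: C(13, 2)·C(8, 5) = 4368. Through P₂: C(16, 4)·C(5, 3) = 18200. Since P₁ is strictly southwest of P₂, a monotone path through both must visit P₁ then P₂; paths through both = C(13, 2)·C(3, 2)·C(5, 3) = 2340. Avoid both = 116280 − 4368 − 18200 + 2340 = 96052.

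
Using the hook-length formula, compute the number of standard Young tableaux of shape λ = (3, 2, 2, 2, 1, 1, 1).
# SYT of shape (3, 2, 2, 2, 1, 1, 1) = 1408

Hook-length formula: f^λ = n! / Π hook(c), product over all cells c of the Young diagram. For λ = (3, 2, 2, 2, 1, 1, 1), n = 12 boxes. Hook lengths by row (left-to-right, top-to-bottom): [9, 5, 1]; [7, 3]; [6, 2]; [5, 1]; [3]; [2]; [1]. Product of hooks = 340200. So f^λ = 12! / 340200 = 479001600 / 340200 = 1408.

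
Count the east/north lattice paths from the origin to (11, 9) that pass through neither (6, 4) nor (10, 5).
Number of paths = 105275

Inclusion–exclusion. Total paths: C(20, 11) = 167960. Through P₁: C(10, 6)·C(10, 5) = 52920. Through P₂: C(15, 10)·C(5, 1) = 15015. Since P₁ is strictly southwest of P₂, a monotone path through both must visit P₁ then P₂; paths through both = C(10, 6)·C(5, 4)·C(5, 1) = 5250. Avoid both = 167960 − 52920 − 15015 + 5250 = 105275.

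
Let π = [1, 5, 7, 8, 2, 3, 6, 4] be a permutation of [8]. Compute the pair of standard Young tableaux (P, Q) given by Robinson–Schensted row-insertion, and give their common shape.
P = [1, 2, 3, 4] / [5, 6, 8] / [7];  Q = [1, 2, 3, 4] / [5, 6, 7] / [8];  common shape = (4, 3, 1)

Row-insert the values π_1, π_2, … into P one at a time, bumping the leftmost entry strictly greater than the inserted value down to the next row. The recording tableau Q records, in position (i, j), the step at which that cell was added to P.
  Insert 1 (step 1): P = [1];  Q = [1]
  Insert 5 (step 2): P = [1, 5];  Q = [1, 2]
  Insert 7 (step 3): P = [1, 5, 7];  Q = [1, 2, 3]
  Insert 8 (step 4): P = [1, 5, 7, 8];  Q = [1, 2, 3, 4]
  Insert 2 (step 5): P = [1, 2, 7, 8] / [5];  Q = [1, 2, 3, 4] / [5]
  Insert 3 (step 6): P = [1, 2, 3, 8] / [5, 7];  Q = [1, 2, 3, 4] / [5, 6]
  Insert 6 (step 7): P = [1, 2, 3, 6] / [5, 7, 8];  Q = [1, 2, 3, 4] / [5, 6, 7]
  Insert 4 (step 8): P = [1, 2, 3, 4] / [5, 6, 8] / [7];  Q = [1, 2, 3, 4] / [5, 6, 7] / [8]
Final shape: (4, 3, 1).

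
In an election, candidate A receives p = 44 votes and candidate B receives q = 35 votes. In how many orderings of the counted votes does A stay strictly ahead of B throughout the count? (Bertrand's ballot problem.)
Strict-lead orderings = 3710403645287770668510

Total orderings of the 79 votes with 44 for A: C(79, 44) = 32569098664192653645810. By the Bertrand ballot formula (Cycle Lemma / reflection principle), the number of orderings in which A is strictly ahead of B throughout is (p − q)/(p + q) · C(p + q, p) = (44 − 35)/(44 + 35) · 32569098664192653645810 = 3710403645287770668510.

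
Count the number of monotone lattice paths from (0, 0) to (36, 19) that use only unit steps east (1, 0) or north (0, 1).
Number of paths = 280576272201225

A monotone lattice path from (0, 0) to (36, 19) consists of 36 east steps and 19 north steps in some order, so it is determined by which 36 of the 55 steps are east. The count is C(55, 36) = 280576272201225.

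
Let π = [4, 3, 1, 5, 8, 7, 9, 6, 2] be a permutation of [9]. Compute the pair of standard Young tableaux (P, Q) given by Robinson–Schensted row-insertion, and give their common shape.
P = [1, 2, 6, 9] / [3, 5] / [4, 7] / [8];  Q = [1, 4, 5, 7] / [2, 6] / [3, 8] / [9];  common shape = (4, 2, 2, 1)

Row-insert the values π_1, π_2, … into P one at a time, bumping the leftmost entry strictly greater than the inserted value down to the next row. The recording tableau Q records, in position (i, j), the step at which that cell was added to P.
  Insert 4 (step 1): P = [4];  Q = [1]
  Insert 3 (step 2): P = [3] / [4];  Q = [1] / [2]
  Insert 1 (step 3): P = [1] / [3] / [4];  Q = [1] / [2] / [3]
  Insert 5 (step 4): P = [1, 5] / [3] / [4];  Q = [1, 4] / [2] / [3]
  Insert 8 (step 5): P = [1, 5, 8] / [3] / [4];  Q = [1, 4, 5] / [2] / [3]
  Insert 7 (step 6): P = [1, 5, 7] / [3, 8] / [4];  Q = [1, 4, 5] / [2, 6] / [3]
  Insert 9 (step 7): P = [1, 5, 7, 9] / [3, 8] / [4];  Q = [1, 4, 5, 7] / [2, 6] / [3]
  Insert 6 (step 8): P = [1, 5, 6, 9] / [3, 7] / [4, 8];  Q = [1, 4, 5, 7] / [2, 6] / [3, 8]
  Insert 2 (step 9): P = [1, 2, 6, 9] / [3, 5] / [4, 7] / [8];  Q = [1, 4, 5, 7] / [2, 6] / [3, 8] / [9]
Final shape: (4, 2, 2, 1).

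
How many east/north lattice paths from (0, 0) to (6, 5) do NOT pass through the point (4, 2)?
Number of paths = 312

Total paths from (0, 0) to (6, 5): C(11, 6) = 462. Paths through (4, 2): (paths (0, 0) → (4, 2)) × (paths (4, 2) → (6, 5)) = C(6, 4) · C(5, 2) = 15 · 10 = 150. Avoidance count = 462 − 150 = 312.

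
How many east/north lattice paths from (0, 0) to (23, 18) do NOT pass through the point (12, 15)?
Number of paths = 195784915560

Total paths from (0, 0) to (23, 18): C(41, 23) = 202112640600. Paths through (12, 15): (paths (0, 0) → (12, 15)) × (paths (12, 15) → (23, 18)) = C(27, 12) · C(14, 11) = 17383860 · 364 = 6327725040. Avoidance count = 202112640600 − 6327725040 = 195784915560.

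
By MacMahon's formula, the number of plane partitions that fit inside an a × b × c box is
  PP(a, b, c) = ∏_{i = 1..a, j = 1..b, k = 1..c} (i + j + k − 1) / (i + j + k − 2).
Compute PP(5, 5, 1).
PP(5, 5, 1) = 252

Evaluate the triple product over i = 1..5, j = 1..5, k = 1..1. The factors are (2/1) · (3/2) · (4/3) · (5/4) · (6/5) · (3/2) · (4/3) · (5/4) · … (25 factors total). The numerators and denominators telescope so the product is an integer; carrying out the multiplication exactly gives PP(5, 5, 1) = 252.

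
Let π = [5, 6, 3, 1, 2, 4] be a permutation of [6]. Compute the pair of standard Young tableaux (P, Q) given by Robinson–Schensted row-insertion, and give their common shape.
P = [1, 2, 4] / [3, 6] / [5];  Q = [1, 2, 6] / [3, 5] / [4];  common shape = (3, 2, 1)

Row-insert the values π_1, π_2, … into P one at a time, bumping the leftmost entry strictly greater than the inserted value down to the next row. The recording tableau Q records, in position (i, j), the step at which that cell was added to P.
  Insert 5 (step 1): P = [5];  Q = [1]
  Insert 6 (step 2): P = [5, 6];  Q = [1, 2]
  Insert 3 (step 3): P = [3, 6] / [5];  Q = [1, 2] / [3]
  Insert 1 (step 4): P = [1, 6] / [3] / [5];  Q = [1, 2] / [3] / [4]
  Insert 2 (step 5): P = [1, 2] / [3, 6] / [5];  Q = [1, 2] / [3, 5] / [4]
  Insert 4 (step 6): P = [1, 2, 4] / [3, 6] / [5];  Q = [1, 2, 6] / [3, 5] / [4]
Final shape: (3, 2, 1).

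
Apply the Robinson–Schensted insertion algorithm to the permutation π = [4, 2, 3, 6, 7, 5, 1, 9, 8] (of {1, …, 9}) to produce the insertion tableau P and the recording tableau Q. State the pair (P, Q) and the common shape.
P = [1, 3, 5, 7, 8] / [2, 6, 9] / [4];  Q = [1, 3, 4, 5, 8] / [2, 6, 9] / [7];  common shape = (5, 3, 1)

Row-insert the values π_1, π_2, … into P one at a time, bumping the leftmost entry strictly greater than the inserted value down to the next row. The recording tableau Q records, in position (i, j), the step at which that cell was added to P.
  Insert 4 (step 1): P = [4];  Q = [1]
  Insert 2 (step 2): P = [2] / [4];  Q = [1] / [2]
  Insert 3 (step 3): P = [2, 3] / [4];  Q = [1, 3] / [2]
  Insert 6 (step 4): P = [2, 3, 6] / [4];  Q = [1, 3, 4] / [2]
  Insert 7 (step 5): P = [2, 3, 6, 7] / [4];  Q = [1, 3, 4, 5] / [2]
  Insert 5 (step 6): P = [2, 3, 5, 7] / [4, 6];  Q = [1, 3, 4, 5] / [2, 6]
  Insert 1 (step 7): P = [1, 3, 5, 7] / [2, 6] / [4];  Q = [1, 3, 4, 5] / [2, 6] / [7]
  Insert 9 (step 8): P = [1, 3, 5, 7, 9] / [2, 6] / [4];  Q = [1, 3, 4, 5, 8] / [2, 6] / [7]
  Insert 8 (step 9): P = [1, 3, 5, 7, 8] / [2, 6, 9] / [4];  Q = [1, 3, 4, 5, 8] / [2, 6, 9] / [7]
Final shape: (5, 3, 1).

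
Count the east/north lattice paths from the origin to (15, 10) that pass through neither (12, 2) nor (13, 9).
Number of paths = 1763669

Inclusion–exclusion. Total paths: C(25, 15) = 3268760. Through P₁: C(14, 12)·C(11, 3) = 15015. Through P₂: C(22, 13)·C(3, 2) = 1492260. Since P₁ is strictly southwest of P₂, a monotone path through both must visit P₁ then P₂; paths through both = C(14, 12)·C(8, 1)·C(3, 2) = 2184. Avoid both = 3268760 − 15015 − 1492260 + 2184 = 1763669.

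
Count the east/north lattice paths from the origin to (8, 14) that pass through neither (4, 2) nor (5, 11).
Number of paths = 208110

Inclusion–exclusion. Total paths: C(22, 8) = 319770. Through P₁: C(6, 4)·C(16, 4) = 27300. Through P₂: C(16, 5)·C(6, 3) = 87360. Since P₁ is strictly southwest of P₂, a monotone path through both must visit P₁ then P₂; paths through both = C(6, 4)·C(10, 1)·C(6, 3) = 3000. Avoid both = 319770 − 27300 − 87360 + 3000 = 208110.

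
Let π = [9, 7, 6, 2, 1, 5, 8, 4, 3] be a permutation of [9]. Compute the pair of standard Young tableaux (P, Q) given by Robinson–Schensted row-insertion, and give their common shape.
P = [1, 3, 8] / [2, 4] / [5] / [6] / [7] / [9];  Q = [1, 6, 7] / [2, 8] / [3] / [4] / [5] / [9];  common shape = (3, 2, 1, 1, 1, 1)

Row-insert the values π_1, π_2, … into P one at a time, bumping the leftmost entry strictly greater than the inserted value down to the next row. The recording tableau Q records, in position (i, j), the step at which that cell was added to P.
  Insert 9 (step 1): P = [9];  Q = [1]
  Insert 7 (step 2): P = [7] / [9];  Q = [1] / [2]
  Insert 6 (step 3): P = [6] / [7] / [9];  Q = [1] / [2] / [3]
  Insert 2 (step 4): P = [2] / [6] / [7] / [9];  Q = [1] / [2] / [3] / [4]
  Insert 1 (step 5): P = [1] / [2] / [6] / [7] / [9];  Q = [1] / [2] / [3] / [4] / [5]
  Insert 5 (step 6): P = [1, 5] / [2] / [6] / [7] / [9];  Q = [1, 6] / [2] / [3] / [4] / [5]
  Insert 8 (step 7): P = [1, 5, 8] / [2] / [6] / [7] / [9];  Q = [1, 6, 7] / [2] / [3] / [4] / [5]
  Insert 4 (step 8): P = [1, 4, 8] / [2, 5] / [6] / [7] / [9];  Q = [1, 6, 7] / [2, 8] / [3] / [4] / [5]
  Insert 3 (step 9): P = [1, 3, 8] / [2, 4] / [5] / [6] / [7] / [9];  Q = [1, 6, 7] / [2, 8] / [3] / [4] / [5] / [9]
Final shape: (3, 2, 1, 1, 1, 1).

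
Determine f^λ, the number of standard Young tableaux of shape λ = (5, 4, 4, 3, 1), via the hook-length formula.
# SYT of shape (5, 4, 4, 3, 1) = 1458600

Hook-length formula: f^λ = n! / Π hook(c), product over all cells c of the Young diagram. For λ = (5, 4, 4, 3, 1), n = 17 boxes. Hook lengths by row (left-to-right, top-to-bottom): [9, 7, 6, 4, 1]; [7, 5, 4, 2]; [6, 4, 3, 1]; [4, 2, 1]; [1]. Product of hooks = 243855360. So f^λ = 17! / 243855360 = 355687428096000 / 243855360 = 1458600.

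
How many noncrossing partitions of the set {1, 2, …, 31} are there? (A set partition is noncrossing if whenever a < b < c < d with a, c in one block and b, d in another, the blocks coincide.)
C_31 = 14544636039226909

These noncrossing partitions are counted by the Catalan number C_n = (1/(n + 1)) · C(2n, n). For n = 31: C_31 = (1/32) · C(62, 31) = 465428353255261088/32 = 14544636039226909.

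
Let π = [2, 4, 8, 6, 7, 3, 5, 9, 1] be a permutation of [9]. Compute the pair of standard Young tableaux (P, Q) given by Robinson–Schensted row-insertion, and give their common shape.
P = [1, 3, 5, 7, 9] / [2, 6] / [4] / [8];  Q = [1, 2, 3, 5, 8] / [4, 7] / [6] / [9];  common shape = (5, 2, 1, 1)

Row-insert the values π_1, π_2, … into P one at a time, bumping the leftmost entry strictly greater than the inserted value down to the next row. The recording tableau Q records, in position (i, j), the step at which that cell was added to P.
  Insert 2 (step 1): P = [2];  Q = [1]
  Insert 4 (step 2): P = [2, 4];  Q = [1, 2]
  Insert 8 (step 3): P = [2, 4, 8];  Q = [1, 2, 3]
  Insert 6 (step 4): P = [2, 4, 6] / [8];  Q = [1, 2, 3] / [4]
  Insert 7 (step 5): P = [2, 4, 6, 7] / [8];  Q = [1, 2, 3, 5] / [4]
  Insert 3 (step 6): P = [2, 3, 6, 7] / [4] / [8];  Q = [1, 2, 3, 5] / [4] / [6]
  Insert 5 (step 7): P = [2, 3, 5, 7] / [4, 6] / [8];  Q = [1, 2, 3, 5] / [4, 7] / [6]
  Insert 9 (step 8): P = [2, 3, 5, 7, 9] / [4, 6] / [8];  Q = [1, 2, 3, 5, 8] / [4, 7] / [6]
  Insert 1 (step 9): P = [1, 3, 5, 7, 9] / [2, 6] / [4] / [8];  Q = [1, 2, 3, 5, 8] / [4, 7] / [6] / [9]
Final shape: (5, 2, 1, 1).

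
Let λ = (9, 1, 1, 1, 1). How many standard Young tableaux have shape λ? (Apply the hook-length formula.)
# SYT of shape (9, 1, 1, 1, 1) = 495

Hook-length formula: f^λ = n! / Π hook(c), product over all cells c of the Young diagram. For λ = (9, 1, 1, 1, 1), n = 13 boxes. Hook lengths by row (left-to-right, top-to-bottom): [13, 8, 7, 6, 5, 4, 3, 2, 1]; [4]; [3]; [2]; [1]. Product of hooks = 12579840. So f^λ = 13! / 12579840 = 6227020800 / 12579840 = 495.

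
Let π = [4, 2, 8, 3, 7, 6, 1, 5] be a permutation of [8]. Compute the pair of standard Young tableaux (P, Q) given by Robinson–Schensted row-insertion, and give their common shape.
P = [1, 3, 5] / [2, 6] / [4, 7] / [8];  Q = [1, 3, 5] / [2, 4] / [6, 8] / [7];  common shape = (3, 2, 2, 1)

Row-insert the values π_1, π_2, … into P one at a time, bumping the leftmost entry strictly greater than the inserted value down to the next row. The recording tableau Q records, in position (i, j), the step at which that cell was added to P.
  Insert 4 (step 1): P = [4];  Q = [1]
  Insert 2 (step 2): P = [2] / [4];  Q = [1] / [2]
  Insert 8 (step 3): P = [2, 8] / [4];  Q = [1, 3] / [2]
  Insert 3 (step 4): P = [2, 3] / [4, 8];  Q = [1, 3] / [2, 4]
  Insert 7 (step 5): P = [2, 3, 7] / [4, 8];  Q = [1, 3, 5] / [2, 4]
  Insert 6 (step 6): P = [2, 3, 6] / [4, 7] / [8];  Q = [1, 3, 5] / [2, 4] / [6]
  Insert 1 (step 7): P = [1, 3, 6] / [2, 7] / [4] / [8];  Q = [1, 3, 5] / [2, 4] / [6] / [7]
  Insert 5 (step 8): P = [1, 3, 5] / [2, 6] / [4, 7] / [8];  Q = [1, 3, 5] / [2, 4] / [6, 8] / [7]
Final shape: (3, 2, 2, 1).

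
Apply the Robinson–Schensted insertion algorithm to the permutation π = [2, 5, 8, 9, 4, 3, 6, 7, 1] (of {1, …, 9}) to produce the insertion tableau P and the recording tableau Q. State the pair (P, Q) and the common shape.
P = [1, 3, 6, 7] / [2, 8, 9] / [4] / [5];  Q = [1, 2, 3, 4] / [5, 7, 8] / [6] / [9];  common shape = (4, 3, 1, 1)

Row-insert the values π_1, π_2, … into P one at a time, bumping the leftmost entry strictly greater than the inserted value down to the next row. The recording tableau Q records, in position (i, j), the step at which that cell was added to P.
  Insert 2 (step 1): P = [2];  Q = [1]
  Insert 5 (step 2): P = [2, 5];  Q = [1, 2]
  Insert 8 (step 3): P = [2, 5, 8];  Q = [1, 2, 3]
  Insert 9 (step 4): P = [2, 5, 8, 9];  Q = [1, 2, 3, 4]
  Insert 4 (step 5): P = [2, 4, 8, 9] / [5];  Q = [1, 2, 3, 4] / [5]
  Insert 3 (step 6): P = [2, 3, 8, 9] / [4] / [5];  Q = [1, 2, 3, 4] / [5] / [6]
  Insert 6 (step 7): P = [2, 3, 6, 9] / [4, 8] / [5];  Q = [1, 2, 3, 4] / [5, 7] / [6]
  Insert 7 (step 8): P = [2, 3, 6, 7] / [4, 8, 9] / [5];  Q = [1, 2, 3, 4] / [5, 7, 8] / [6]
  Insert 1 (step 9): P = [1, 3, 6, 7] / [2, 8, 9] / [4] / [5];  Q = [1, 2, 3, 4] / [5, 7, 8] / [6] / [9]
Final shape: (4, 3, 1, 1).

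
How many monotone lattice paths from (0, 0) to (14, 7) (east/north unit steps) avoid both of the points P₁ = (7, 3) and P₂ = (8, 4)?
Number of paths = 55260

Inclusion–exclusion. Total paths: C(21, 14) = 116280. Through P₁: C(10, 7)·C(11, 7) = 39600. Through P₂: C(12, 8)·C(9, 6) = 41580. Since P₁ is strictly southwest of P₂, a monotone path through both must visit P₁ then P₂; paths through both = C(10, 7)·C(2, 1)·C(9, 6) = 20160. Avoid both = 116280 − 39600 − 41580 + 20160 = 55260.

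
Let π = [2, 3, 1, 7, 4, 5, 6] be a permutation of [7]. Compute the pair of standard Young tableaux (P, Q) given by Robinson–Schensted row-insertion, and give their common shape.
P = [1, 3, 4, 5, 6] / [2, 7];  Q = [1, 2, 4, 6, 7] / [3, 5];  common shape = (5, 2)

Row-insert the values π_1, π_2, … into P one at a time, bumping the leftmost entry strictly greater than the inserted value down to the next row. The recording tableau Q records, in position (i, j), the step at which that cell was added to P.
  Insert 2 (step 1): P = [2];  Q = [1]
  Insert 3 (step 2): P = [2, 3];  Q = [1, 2]
  Insert 1 (step 3): P = [1, 3] / [2];  Q = [1, 2] / [3]
  Insert 7 (step 4): P = [1, 3, 7] / [2];  Q = [1, 2, 4] / [3]
  Insert 4 (step 5): P = [1, 3, 4] / [2, 7];  Q = [1, 2, 4] / [3, 5]
  Insert 5 (step 6): P = [1, 3, 4, 5] / [2, 7];  Q = [1, 2, 4, 6] / [3, 5]
  Insert 6 (step 7): P = [1, 3, 4, 5, 6] / [2, 7];  Q = [1, 2, 4, 6, 7] / [3, 5]
Final shape: (5, 2).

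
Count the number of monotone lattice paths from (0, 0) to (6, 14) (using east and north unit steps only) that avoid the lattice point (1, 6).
Number of paths = 29751

Total paths from (0, 0) to (6, 14): C(20, 6) = 38760. Paths through (1, 6): (paths (0, 0) → (1, 6)) × (paths (1, 6) → (6, 14)) = C(7, 1) · C(13, 5) = 7 · 1287 = 9009. Avoidance count = 38760 − 9009 = 29751.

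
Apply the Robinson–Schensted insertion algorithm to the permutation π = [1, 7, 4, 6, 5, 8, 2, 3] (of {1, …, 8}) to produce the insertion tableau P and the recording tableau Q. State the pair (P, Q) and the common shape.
P = [1, 2, 3, 8] / [4, 5] / [6] / [7];  Q = [1, 2, 4, 6] / [3, 8] / [5] / [7];  common shape = (4, 2, 1, 1)

Row-insert the values π_1, π_2, … into P one at a time, bumping the leftmost entry strictly greater than the inserted value down to the next row. The recording tableau Q records, in position (i, j), the step at which that cell was added to P.
  Insert 1 (step 1): P = [1];  Q = [1]
  Insert 7 (step 2): P = [1, 7];  Q = [1, 2]
  Insert 4 (step 3): P = [1, 4] / [7];  Q = [1, 2] / [3]
  Insert 6 (step 4): P = [1, 4, 6] / [7];  Q = [1, 2, 4] / [3]
  Insert 5 (step 5): P = [1, 4, 5] / [6] / [7];  Q = [1, 2, 4] / [3] / [5]
  Insert 8 (step 6): P = [1, 4, 5, 8] / [6] / [7];  Q = [1, 2, 4, 6] / [3] / [5]
  Insert 2 (step 7): P = [1, 2, 5, 8] / [4] / [6] / [7];  Q = [1, 2, 4, 6] / [3] / [5] / [7]
  Insert 3 (step 8): P = [1, 2, 3, 8] / [4, 5] / [6] / [7];  Q = [1, 2, 4, 6] / [3, 8] / [5] / [7]
Final shape: (4, 2, 1, 1).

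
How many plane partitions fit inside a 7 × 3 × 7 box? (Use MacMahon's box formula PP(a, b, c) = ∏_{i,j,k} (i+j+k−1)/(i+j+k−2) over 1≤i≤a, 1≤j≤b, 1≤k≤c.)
PP(7, 3, 7) = 877262100

Evaluate the triple product over i = 1..7, j = 1..3, k = 1..7. The factors are (2/1) · (3/2) · (4/3) · (5/4) · (6/5) · (7/6) · (8/7) · (3/2) · … (147 factors total). The numerators and denominators telescope so the product is an integer; carrying out the multiplication exactly gives PP(7, 3, 7) = 877262100.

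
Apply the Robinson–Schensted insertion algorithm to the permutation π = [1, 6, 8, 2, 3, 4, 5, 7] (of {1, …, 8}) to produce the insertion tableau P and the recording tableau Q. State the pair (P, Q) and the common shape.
P = [1, 2, 3, 4, 5, 7] / [6, 8];  Q = [1, 2, 3, 6, 7, 8] / [4, 5];  common shape = (6, 2)

Row-insert the values π_1, π_2, … into P one at a time, bumping the leftmost entry strictly greater than the inserted value down to the next row. The recording tableau Q records, in position (i, j), the step at which that cell was added to P.
  Insert 1 (step 1): P = [1];  Q = [1]
  Insert 6 (step 2): P = [1, 6];  Q = [1, 2]
  Insert 8 (step 3): P = [1, 6, 8];  Q = [1, 2, 3]
  Insert 2 (step 4): P = [1, 2, 8] / [6];  Q = [1, 2, 3] / [4]
  Insert 3 (step 5): P = [1, 2, 3] / [6, 8];  Q = [1, 2, 3] / [4, 5]
  Insert 4 (step 6): P = [1, 2, 3, 4] / [6, 8];  Q = [1, 2, 3, 6] / [4, 5]
  Insert 5 (step 7): P = [1, 2, 3, 4, 5] / [6, 8];  Q = [1, 2, 3, 6, 7] / [4, 5]
  Insert 7 (step 8): P = [1, 2, 3, 4, 5, 7] / [6, 8];  Q = [1, 2, 3, 6, 7, 8] / [4, 5]
Final shape: (6, 2).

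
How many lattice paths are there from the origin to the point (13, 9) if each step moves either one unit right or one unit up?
Number of paths = 497420

A monotone lattice path from (0, 0) to (13, 9) consists of 13 east steps and 9 north steps in some order, so it is determined by which 13 of the 22 steps are east. The count is C(22, 13) = 497420.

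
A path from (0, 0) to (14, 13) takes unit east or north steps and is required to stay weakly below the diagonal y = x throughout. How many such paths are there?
Number of paths = 2674440

By the reflection principle (André's argument), the number of monotone paths to (14, 13) with n ≤ m that never go above y = x is C(27, 14) − C(27, 15) = 20058300 − 17383860 = 2674440.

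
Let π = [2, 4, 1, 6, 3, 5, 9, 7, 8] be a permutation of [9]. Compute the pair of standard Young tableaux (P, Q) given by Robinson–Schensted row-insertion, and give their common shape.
P = [1, 3, 5, 7, 8] / [2, 4, 6, 9];  Q = [1, 2, 4, 7, 9] / [3, 5, 6, 8];  common shape = (5, 4)

Row-insert the values π_1, π_2, … into P one at a time, bumping the leftmost entry strictly greater than the inserted value down to the next row. The recording tableau Q records, in position (i, j), the step at which that cell was added to P.
  Insert 2 (step 1): P = [2];  Q = [1]
  Insert 4 (step 2): P = [2, 4];  Q = [1, 2]
  Insert 1 (step 3): P = [1, 4] / [2];  Q = [1, 2] / [3]
  Insert 6 (step 4): P = [1, 4, 6] / [2];  Q = [1, 2, 4] / [3]
  Insert 3 (step 5): P = [1, 3, 6] / [2, 4];  Q = [1, 2, 4] / [3, 5]
  Insert 5 (step 6): P = [1, 3, 5] / [2, 4, 6];  Q = [1, 2, 4] / [3, 5, 6]
  Insert 9 (step 7): P = [1, 3, 5, 9] / [2, 4, 6];  Q = [1, 2, 4, 7] / [3, 5, 6]
  Insert 7 (step 8): P = [1, 3, 5, 7] / [2, 4, 6, 9];  Q = [1, 2, 4, 7] / [3, 5, 6, 8]
  Insert 8 (step 9): P = [1, 3, 5, 7, 8] / [2, 4, 6, 9];  Q = [1, 2, 4, 7, 9] / [3, 5, 6, 8]
Final shape: (5, 4).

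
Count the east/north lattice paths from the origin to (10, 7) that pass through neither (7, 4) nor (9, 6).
Number of paths = 6798

Inclusion–exclusion. Total paths: C(17, 10) = 19448. Through P₁: C(11, 7)·C(6, 3) = 6600. Through P₂: C(15, 9)·C(2, 1) = 10010. Since P₁ is strictly southwest of P₂, a monotone path through both must visit P₁ then P₂; paths through both = C(11, 7)·C(4, 2)·C(2, 1) = 3960. Avoid both = 19448 − 6600 − 10010 + 3960 = 6798.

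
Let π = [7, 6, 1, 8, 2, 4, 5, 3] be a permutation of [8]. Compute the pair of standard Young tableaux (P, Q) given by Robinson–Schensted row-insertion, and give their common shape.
P = [1, 2, 3, 5] / [4, 8] / [6] / [7];  Q = [1, 4, 6, 7] / [2, 5] / [3] / [8];  common shape = (4, 2, 1, 1)

Row-insert the values π_1, π_2, … into P one at a time, bumping the leftmost entry strictly greater than the inserted value down to the next row. The recording tableau Q records, in position (i, j), the step at which that cell was added to P.
  Insert 7 (step 1): P = [7];  Q = [1]
  Insert 6 (step 2): P = [6] / [7];  Q = [1] / [2]
  Insert 1 (step 3): P = [1] / [6] / [7];  Q = [1] / [2] / [3]
  Insert 8 (step 4): P = [1, 8] / [6] / [7];  Q = [1, 4] / [2] / [3]
  Insert 2 (step 5): P = [1, 2] / [6, 8] / [7];  Q = [1, 4] / [2, 5] / [3]
  Insert 4 (step 6): P = [1, 2, 4] / [6, 8] / [7];  Q = [1, 4, 6] / [2, 5] / [3]
  Insert 5 (step 7): P = [1, 2, 4, 5] / [6, 8] / [7];  Q = [1, 4, 6, 7] / [2, 5] / [3]
  Insert 3 (step 8): P = [1, 2, 3, 5] / [4, 8] / [6] / [7];  Q = [1, 4, 6, 7] / [2, 5] / [3] / [8]
Final shape: (4, 2, 1, 1).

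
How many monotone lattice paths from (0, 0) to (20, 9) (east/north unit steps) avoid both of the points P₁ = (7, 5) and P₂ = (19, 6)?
Number of paths = 7462829

Inclusion–exclusion. Total paths: C(29, 20) = 10015005. Through P₁: C(12, 7)·C(17, 13) = 1884960. Through P₂: C(25, 19)·C(4, 1) = 708400. Since P₁ is strictly southwest of P₂, a monotone path through both must visit P₁ then P₂; paths through both = C(12, 7)·C(13, 12)·C(4, 1) = 41184. Avoid both = 10015005 − 1884960 − 708400 + 41184 = 7462829.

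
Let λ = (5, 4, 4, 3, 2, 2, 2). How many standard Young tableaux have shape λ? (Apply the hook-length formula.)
# SYT of shape (5, 4, 4, 3, 2, 2, 2) = 1018467450

Hook-length formula: f^λ = n! / Π hook(c), product over all cells c of the Young diagram. For λ = (5, 4, 4, 3, 2, 2, 2), n = 22 boxes. Hook lengths by row (left-to-right, top-to-bottom): [11, 10, 6, 4, 1]; [9, 8, 4, 2]; [8, 7, 3, 1]; [6, 5, 1]; [4, 3]; [3, 2]; [2, 1]. Product of hooks = 1103619686400. So f^λ = 22! / 1103619686400 = 1124000727777607680000 / 1103619686400 = 1018467450.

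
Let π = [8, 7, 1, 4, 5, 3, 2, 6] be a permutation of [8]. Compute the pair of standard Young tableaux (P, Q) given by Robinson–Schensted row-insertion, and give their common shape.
P = [1, 2, 5, 6] / [3] / [4] / [7] / [8];  Q = [1, 4, 5, 8] / [2] / [3] / [6] / [7];  common shape = (4, 1, 1, 1, 1)

Row-insert the values π_1, π_2, … into P one at a time, bumping the leftmost entry strictly greater than the inserted value down to the next row. The recording tableau Q records, in position (i, j), the step at which that cell was added to P.
  Insert 8 (step 1): P = [8];  Q = [1]
  Insert 7 (step 2): P = [7] / [8];  Q = [1] / [2]
  Insert 1 (step 3): P = [1] / [7] / [8];  Q = [1] / [2] / [3]
  Insert 4 (step 4): P = [1, 4] / [7] / [8];  Q = [1, 4] / [2] / [3]
  Insert 5 (step 5): P = [1, 4, 5] / [7] / [8];  Q = [1, 4, 5] / [2] / [3]
  Insert 3 (step 6): P = [1, 3, 5] / [4] / [7] / [8];  Q = [1, 4, 5] / [2] / [3] / [6]
  Insert 2 (step 7): P = [1, 2, 5] / [3] / [4] / [7] / [8];  Q = [1, 4, 5] / [2] / [3] / [6] / [7]
  Insert 6 (step 8): P = [1, 2, 5, 6] / [3] / [4] / [7] / [8];  Q = [1, 4, 5, 8] / [2] / [3] / [6] / [7]
Final shape: (4, 1, 1, 1, 1).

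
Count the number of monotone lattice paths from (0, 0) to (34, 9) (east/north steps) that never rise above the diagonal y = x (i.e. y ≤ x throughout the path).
Number of paths = 418913482

By the reflection principle (André's argument), the number of monotone paths to (34, 9) with n ≤ m that never go above y = x is C(43, 34) − C(43, 35) = 563921995 − 145008513 = 418913482.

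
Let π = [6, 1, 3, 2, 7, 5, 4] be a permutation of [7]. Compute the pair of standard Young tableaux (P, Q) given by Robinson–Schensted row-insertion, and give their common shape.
P = [1, 2, 4] / [3, 5] / [6, 7];  Q = [1, 3, 5] / [2, 6] / [4, 7];  common shape = (3, 2, 2)

Row-insert the values π_1, π_2, … into P one at a time, bumping the leftmost entry strictly greater than the inserted value down to the next row. The recording tableau Q records, in position (i, j), the step at which that cell was added to P.
  Insert 6 (step 1): P = [6];  Q = [1]
  Insert 1 (step 2): P = [1] / [6];  Q = [1] / [2]
  Insert 3 (step 3): P = [1, 3] / [6];  Q = [1, 3] / [2]
  Insert 2 (step 4): P = [1, 2] / [3] / [6];  Q = [1, 3] / [2] / [4]
  Insert 7 (step 5): P = [1, 2, 7] / [3] / [6];  Q = [1, 3, 5] / [2] / [4]
  Insert 5 (step 6): P = [1, 2, 5] / [3, 7] / [6];  Q = [1, 3, 5] / [2, 6] / [4]
  Insert 4 (step 7): P = [1, 2, 4] / [3, 5] / [6, 7];  Q = [1, 3, 5] / [2, 6] / [4, 7]
Final shape: (3, 2, 2).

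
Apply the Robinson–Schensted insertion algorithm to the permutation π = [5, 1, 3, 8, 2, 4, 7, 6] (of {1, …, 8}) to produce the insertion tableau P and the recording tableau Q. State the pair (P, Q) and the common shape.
P = [1, 2, 4, 6] / [3, 7] / [5, 8];  Q = [1, 3, 4, 7] / [2, 6] / [5, 8];  common shape = (4, 2, 2)

Row-insert the values π_1, π_2, … into P one at a time, bumping the leftmost entry strictly greater than the inserted value down to the next row. The recording tableau Q records, in position (i, j), the step at which that cell was added to P.
  Insert 5 (step 1): P = [5];  Q = [1]
  Insert 1 (step 2): P = [1] / [5];  Q = [1] / [2]
  Insert 3 (step 3): P = [1, 3] / [5];  Q = [1, 3] / [2]
  Insert 8 (step 4): P = [1, 3, 8] / [5];  Q = [1, 3, 4] / [2]
  Insert 2 (step 5): P = [1, 2, 8] / [3] / [5];  Q = [1, 3, 4] / [2] / [5]
  Insert 4 (step 6): P = [1, 2, 4] / [3, 8] / [5];  Q = [1, 3, 4] / [2, 6] / [5]
  Insert 7 (step 7): P = [1, 2, 4, 7] / [3, 8] / [5];  Q = [1, 3, 4, 7] / [2, 6] / [5]
  Insert 6 (step 8): P = [1, 2, 4, 6] / [3, 7] / [5, 8];  Q = [1, 3, 4, 7] / [2, 6] / [5, 8]
Final shape: (4, 2, 2).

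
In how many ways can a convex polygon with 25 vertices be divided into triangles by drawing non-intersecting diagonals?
C_23 = 343059613650

These polygon triangulations are counted by the Catalan number C_n = (1/(n + 1)) · C(2n, n). For n = 23: C_23 = (1/24) · C(46, 23) = 8233430727600/24 = 343059613650.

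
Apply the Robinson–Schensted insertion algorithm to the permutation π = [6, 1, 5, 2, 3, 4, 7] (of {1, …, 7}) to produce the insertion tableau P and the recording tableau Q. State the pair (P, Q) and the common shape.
P = [1, 2, 3, 4, 7] / [5] / [6];  Q = [1, 3, 5, 6, 7] / [2] / [4];  common shape = (5, 1, 1)

Row-insert the values π_1, π_2, … into P one at a time, bumping the leftmost entry strictly greater than the inserted value down to the next row. The recording tableau Q records, in position (i, j), the step at which that cell was added to P.
  Insert 6 (step 1): P = [6];  Q = [1]
  Insert 1 (step 2): P = [1] / [6];  Q = [1] / [2]
  Insert 5 (step 3): P = [1, 5] / [6];  Q = [1, 3] / [2]
  Insert 2 (step 4): P = [1, 2] / [5] / [6];  Q = [1, 3] / [2] / [4]
  Insert 3 (step 5): P = [1, 2, 3] / [5] / [6];  Q = [1, 3, 5] / [2] / [4]
  Insert 4 (step 6): P = [1, 2, 3, 4] / [5] / [6];  Q = [1, 3, 5, 6] / [2] / [4]
  Insert 7 (step 7): P = [1, 2, 3, 4, 7] / [5] / [6];  Q = [1, 3, 5, 6, 7] / [2] / [4]
Final shape: (5, 1, 1).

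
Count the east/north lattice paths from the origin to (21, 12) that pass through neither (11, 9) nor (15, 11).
Number of paths = 270333440

Inclusion–exclusion. Total paths: C(33, 21) = 354817320. Through P₁: C(20, 11)·C(13, 10) = 48036560. Through P₂: C(26, 15)·C(7, 6) = 54083120. Since P₁ is strictly southwest of P₂, a monotone path through both must visit P₁ then P₂; paths through both = C(20, 11)·C(6, 4)·C(7, 6) = 17635800. Avoid both = 354817320 − 48036560 − 54083120 + 17635800 = 270333440.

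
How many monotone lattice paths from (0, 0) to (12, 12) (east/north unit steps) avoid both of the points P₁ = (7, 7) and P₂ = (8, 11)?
Number of paths = 1547182

Inclusion–exclusion. Total paths: C(24, 12) = 2704156. Through P₁: C(14, 7)·C(10, 5) = 864864. Through P₂: C(19, 8)·C(5, 4) = 377910. Since P₁ is strictly southwest of P₂, a monotone path through both must visit P₁ then P₂; paths through both = C(14, 7)·C(5, 1)·C(5, 4) = 85800. Avoid both = 2704156 − 864864 − 377910 + 85800 = 1547182.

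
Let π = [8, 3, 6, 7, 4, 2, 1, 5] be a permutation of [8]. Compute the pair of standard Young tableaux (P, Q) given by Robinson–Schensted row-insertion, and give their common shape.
P = [1, 4, 5] / [2, 7] / [3] / [6] / [8];  Q = [1, 3, 4] / [2, 8] / [5] / [6] / [7];  common shape = (3, 2, 1, 1, 1)

Row-insert the values π_1, π_2, … into P one at a time, bumping the leftmost entry strictly greater than the inserted value down to the next row. The recording tableau Q records, in position (i, j), the step at which that cell was added to P.
  Insert 8 (step 1): P = [8];  Q = [1]
  Insert 3 (step 2): P = [3] / [8];  Q = [1] / [2]
  Insert 6 (step 3): P = [3, 6] / [8];  Q = [1, 3] / [2]
  Insert 7 (step 4): P = [3, 6, 7] / [8];  Q = [1, 3, 4] / [2]
  Insert 4 (step 5): P = [3, 4, 7] / [6] / [8];  Q = [1, 3, 4] / [2] / [5]
  Insert 2 (step 6): P = [2, 4, 7] / [3] / [6] / [8];  Q = [1, 3, 4] / [2] / [5] / [6]
  Insert 1 (step 7): P = [1, 4, 7] / [2] / [3] / [6] / [8];  Q = [1, 3, 4] / [2] / [5] / [6] / [7]
  Insert 5 (step 8): P = [1, 4, 5] / [2, 7] / [3] / [6] / [8];  Q = [1, 3, 4] / [2, 8] / [5] / [6] / [7]
Final shape: (3, 2, 1, 1, 1).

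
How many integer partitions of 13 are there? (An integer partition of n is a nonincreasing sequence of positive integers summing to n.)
p(13) = 101

Compute p(n) via the recurrence p(n, m) = p(n, m−1) + p(n−m, m), where p(n, m) counts partitions of n with all parts ≤ m and p(n) = p(n, n). The base cases are p(0, m) = 1 and p(n, 0) = 0 for n > 0. Filling the table yields p(13) = 101. (Euler's pentagonal recurrence is an alternative.)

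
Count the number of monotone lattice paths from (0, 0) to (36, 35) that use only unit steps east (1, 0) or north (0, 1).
Number of paths = 221256270138418389602

A monotone lattice path from (0, 0) to (36, 35) consists of 36 east steps and 35 north steps in some order, so it is determined by which 36 of the 71 steps are east. The count is C(71, 36) = 221256270138418389602.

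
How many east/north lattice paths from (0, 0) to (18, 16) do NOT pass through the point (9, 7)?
Number of paths = 1647748630

Total paths from (0, 0) to (18, 16): C(34, 18) = 2203961430. Paths through (9, 7): (paths (0, 0) → (9, 7)) × (paths (9, 7) → (18, 16)) = C(16, 9) · C(18, 9) = 11440 · 48620 = 556212800. Avoidance count = 2203961430 − 556212800 = 1647748630.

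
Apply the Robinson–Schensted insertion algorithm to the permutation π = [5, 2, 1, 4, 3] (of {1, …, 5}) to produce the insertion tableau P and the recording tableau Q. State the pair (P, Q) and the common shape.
P = [1, 3] / [2, 4] / [5];  Q = [1, 4] / [2, 5] / [3];  common shape = (2, 2, 1)

Row-insert the values π_1, π_2, … into P one at a time, bumping the leftmost entry strictly greater than the inserted value down to the next row. The recording tableau Q records, in position (i, j), the step at which that cell was added to P.
  Insert 5 (step 1): P = [5];  Q = [1]
  Insert 2 (step 2): P = [2] / [5];  Q = [1] / [2]
  Insert 1 (step 3): P = [1] / [2] / [5];  Q = [1] / [2] / [3]
  Insert 4 (step 4): P = [1, 4] / [2] / [5];  Q = [1, 4] / [2] / [3]
  Insert 3 (step 5): P = [1, 3] / [2, 4] / [5];  Q = [1, 4] / [2, 5] / [3]
Final shape: (2, 2, 1).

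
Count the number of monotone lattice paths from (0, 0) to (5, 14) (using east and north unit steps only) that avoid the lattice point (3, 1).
Number of paths = 11208

Total paths from (0, 0) to (5, 14): C(19, 5) = 11628. Paths through (3, 1): (paths (0, 0) → (3, 1)) × (paths (3, 1) → (5, 14)) = C(4, 3) · C(15, 2) = 4 · 105 = 420. Avoidance count = 11628 − 420 = 11208.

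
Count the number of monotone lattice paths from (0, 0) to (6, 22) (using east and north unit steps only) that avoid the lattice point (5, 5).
Number of paths = 372204

Total paths from (0, 0) to (6, 22): C(28, 6) = 376740. Paths through (5, 5): (paths (0, 0) → (5, 5)) × (paths (5, 5) → (6, 22)) = C(10, 5) · C(18, 1) = 252 · 18 = 4536. Avoidance count = 376740 − 4536 = 372204.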